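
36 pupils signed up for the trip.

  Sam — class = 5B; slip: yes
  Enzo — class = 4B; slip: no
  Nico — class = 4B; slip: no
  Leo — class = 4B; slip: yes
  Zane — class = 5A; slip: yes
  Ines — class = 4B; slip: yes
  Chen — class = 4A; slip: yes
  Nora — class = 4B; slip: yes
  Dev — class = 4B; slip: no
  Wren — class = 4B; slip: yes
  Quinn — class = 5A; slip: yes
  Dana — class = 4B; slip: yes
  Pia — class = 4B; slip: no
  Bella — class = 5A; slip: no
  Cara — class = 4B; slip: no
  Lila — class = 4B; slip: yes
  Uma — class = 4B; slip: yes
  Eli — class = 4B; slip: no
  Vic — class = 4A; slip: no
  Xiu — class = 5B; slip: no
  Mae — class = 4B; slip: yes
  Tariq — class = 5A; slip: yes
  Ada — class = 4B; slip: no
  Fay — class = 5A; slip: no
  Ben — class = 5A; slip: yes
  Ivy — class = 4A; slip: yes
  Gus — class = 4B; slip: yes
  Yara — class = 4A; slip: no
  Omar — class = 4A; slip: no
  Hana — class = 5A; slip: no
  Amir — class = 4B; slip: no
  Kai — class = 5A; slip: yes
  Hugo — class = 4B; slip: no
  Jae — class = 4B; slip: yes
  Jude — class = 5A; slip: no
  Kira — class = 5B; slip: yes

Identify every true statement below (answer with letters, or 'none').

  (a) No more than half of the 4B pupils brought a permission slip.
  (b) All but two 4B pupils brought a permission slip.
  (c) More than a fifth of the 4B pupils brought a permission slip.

(c)

|A| = 19, |A ∩ B| = 10, |A ∖ B| = 9.
(a) |A ∩ B| ≤ |A ∖ B|: fails.
(b) |A ∖ B| = 2: fails.
(c) |A ∩ B| / |A| > 1/5: holds.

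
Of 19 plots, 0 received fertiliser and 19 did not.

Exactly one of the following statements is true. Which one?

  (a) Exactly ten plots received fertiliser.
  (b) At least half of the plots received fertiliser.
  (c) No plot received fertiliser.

(c)

|A| = 19, |A ∩ B| = 0, |A ∖ B| = 19.
(a) requires |A ∩ B| = 10: false.
(b) requires |A ∩ B| ≥ |A ∖ B|: false.
(c) requires A ∩ B = ∅ (|A ∩ B| = 0): true.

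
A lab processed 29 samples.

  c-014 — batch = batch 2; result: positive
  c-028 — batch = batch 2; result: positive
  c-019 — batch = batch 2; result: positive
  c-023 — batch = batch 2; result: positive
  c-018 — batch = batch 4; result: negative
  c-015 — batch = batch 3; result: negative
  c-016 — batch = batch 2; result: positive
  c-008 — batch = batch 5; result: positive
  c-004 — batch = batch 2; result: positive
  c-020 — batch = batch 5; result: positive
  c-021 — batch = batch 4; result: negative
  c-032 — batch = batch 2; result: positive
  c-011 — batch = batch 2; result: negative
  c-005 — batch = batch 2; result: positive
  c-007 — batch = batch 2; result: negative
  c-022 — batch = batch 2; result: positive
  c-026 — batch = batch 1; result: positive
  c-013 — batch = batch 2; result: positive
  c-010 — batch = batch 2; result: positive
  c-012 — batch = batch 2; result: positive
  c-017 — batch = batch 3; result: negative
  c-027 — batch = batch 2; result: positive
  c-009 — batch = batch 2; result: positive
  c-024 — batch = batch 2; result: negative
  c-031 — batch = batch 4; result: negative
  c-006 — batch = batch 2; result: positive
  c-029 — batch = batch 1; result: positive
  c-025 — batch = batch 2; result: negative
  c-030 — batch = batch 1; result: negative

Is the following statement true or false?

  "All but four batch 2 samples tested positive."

True

Truth condition: |A ∖ B| = 4.
|A| = 19, |A ∩ B| = 15, |A ∖ B| = 4.
|A ∖ B| = 4, so the statement is true.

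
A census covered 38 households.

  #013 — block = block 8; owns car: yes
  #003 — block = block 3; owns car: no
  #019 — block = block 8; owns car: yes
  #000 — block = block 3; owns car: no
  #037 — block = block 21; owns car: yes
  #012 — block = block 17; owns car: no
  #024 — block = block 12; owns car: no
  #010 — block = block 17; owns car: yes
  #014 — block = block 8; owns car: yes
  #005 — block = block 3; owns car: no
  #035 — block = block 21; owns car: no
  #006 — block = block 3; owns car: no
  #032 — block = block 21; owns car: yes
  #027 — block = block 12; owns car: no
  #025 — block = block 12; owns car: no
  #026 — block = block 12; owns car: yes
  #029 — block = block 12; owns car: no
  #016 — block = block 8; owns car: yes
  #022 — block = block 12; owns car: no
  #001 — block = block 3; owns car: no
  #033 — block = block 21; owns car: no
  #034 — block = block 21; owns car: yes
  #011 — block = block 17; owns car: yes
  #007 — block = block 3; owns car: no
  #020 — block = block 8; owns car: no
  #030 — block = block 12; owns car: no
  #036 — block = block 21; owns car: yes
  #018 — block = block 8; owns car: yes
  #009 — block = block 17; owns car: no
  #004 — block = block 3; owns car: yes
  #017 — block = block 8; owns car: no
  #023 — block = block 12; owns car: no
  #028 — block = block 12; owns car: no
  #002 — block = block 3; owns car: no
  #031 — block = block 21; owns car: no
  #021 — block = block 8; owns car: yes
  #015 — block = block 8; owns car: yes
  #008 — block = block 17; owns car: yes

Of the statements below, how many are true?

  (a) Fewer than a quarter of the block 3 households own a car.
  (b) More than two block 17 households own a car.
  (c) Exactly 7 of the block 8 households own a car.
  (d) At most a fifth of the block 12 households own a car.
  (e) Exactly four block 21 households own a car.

(a) block 3: |A| = 8, |A ∩ B| = 1; needs |A ∩ B| / |A| < 1/4 — true.
(b) block 17: |A| = 5, |A ∩ B| = 3; needs |A ∩ B| > 2 — true.
(c) block 8: |A| = 9, |A ∩ B| = 7; needs |A ∩ B| = 7 — true.
(d) block 12: |A| = 9, |A ∩ B| = 1; needs |A ∩ B| / |A| ≤ 1/5 — true.
(e) block 21: |A| = 7, |A ∩ B| = 4; needs |A ∩ B| = 4 — true.

5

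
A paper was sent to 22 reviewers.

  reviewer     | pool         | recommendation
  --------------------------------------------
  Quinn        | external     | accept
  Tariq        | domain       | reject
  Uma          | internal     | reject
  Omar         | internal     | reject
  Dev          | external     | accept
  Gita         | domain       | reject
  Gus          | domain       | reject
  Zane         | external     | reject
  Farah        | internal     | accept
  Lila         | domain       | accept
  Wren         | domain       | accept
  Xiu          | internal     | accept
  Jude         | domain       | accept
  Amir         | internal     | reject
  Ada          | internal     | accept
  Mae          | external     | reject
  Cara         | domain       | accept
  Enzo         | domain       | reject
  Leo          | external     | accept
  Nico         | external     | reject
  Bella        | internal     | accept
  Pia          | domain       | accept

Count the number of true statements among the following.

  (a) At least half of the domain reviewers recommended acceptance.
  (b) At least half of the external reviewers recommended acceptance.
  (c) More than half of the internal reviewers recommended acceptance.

3

(a) domain: |A| = 9, |A ∩ B| = 5; needs |A ∩ B| ≥ |A ∖ B| — true.
(b) external: |A| = 6, |A ∩ B| = 3; needs |A ∩ B| ≥ |A ∖ B| — true.
(c) internal: |A| = 7, |A ∩ B| = 4; needs |A ∩ B| > |A ∖ B| — true.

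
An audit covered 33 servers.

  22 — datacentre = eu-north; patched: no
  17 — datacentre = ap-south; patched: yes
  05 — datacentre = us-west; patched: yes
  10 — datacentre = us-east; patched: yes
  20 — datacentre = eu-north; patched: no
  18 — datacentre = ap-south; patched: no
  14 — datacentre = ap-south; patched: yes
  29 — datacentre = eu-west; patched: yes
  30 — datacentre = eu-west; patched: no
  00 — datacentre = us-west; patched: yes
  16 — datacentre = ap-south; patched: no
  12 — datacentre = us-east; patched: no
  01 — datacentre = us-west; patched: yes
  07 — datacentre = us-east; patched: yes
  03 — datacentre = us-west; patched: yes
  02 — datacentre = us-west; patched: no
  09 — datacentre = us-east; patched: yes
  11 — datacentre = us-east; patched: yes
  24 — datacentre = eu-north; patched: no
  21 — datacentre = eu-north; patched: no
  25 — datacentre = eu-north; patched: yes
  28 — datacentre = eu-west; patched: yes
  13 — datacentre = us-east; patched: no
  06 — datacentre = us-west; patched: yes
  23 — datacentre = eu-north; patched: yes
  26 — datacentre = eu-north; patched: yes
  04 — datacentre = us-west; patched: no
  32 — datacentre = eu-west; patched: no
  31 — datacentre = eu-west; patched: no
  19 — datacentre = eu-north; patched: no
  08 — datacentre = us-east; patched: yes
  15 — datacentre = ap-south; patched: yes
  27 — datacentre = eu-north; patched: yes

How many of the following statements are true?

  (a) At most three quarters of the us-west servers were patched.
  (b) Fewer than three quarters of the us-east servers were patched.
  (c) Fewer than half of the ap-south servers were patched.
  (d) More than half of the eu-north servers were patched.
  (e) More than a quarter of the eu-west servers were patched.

(a) us-west: |A| = 7, |A ∩ B| = 5; needs |A ∩ B| / |A| ≤ 3/4 — true.
(b) us-east: |A| = 7, |A ∩ B| = 5; needs |A ∩ B| / |A| < 3/4 — true.
(c) ap-south: |A| = 5, |A ∩ B| = 3; needs |A ∩ B| < |A ∖ B| — false.
(d) eu-north: |A| = 9, |A ∩ B| = 4; needs |A ∩ B| > |A ∖ B| — false.
(e) eu-west: |A| = 5, |A ∩ B| = 2; needs |A ∩ B| / |A| > 1/4 — true.

3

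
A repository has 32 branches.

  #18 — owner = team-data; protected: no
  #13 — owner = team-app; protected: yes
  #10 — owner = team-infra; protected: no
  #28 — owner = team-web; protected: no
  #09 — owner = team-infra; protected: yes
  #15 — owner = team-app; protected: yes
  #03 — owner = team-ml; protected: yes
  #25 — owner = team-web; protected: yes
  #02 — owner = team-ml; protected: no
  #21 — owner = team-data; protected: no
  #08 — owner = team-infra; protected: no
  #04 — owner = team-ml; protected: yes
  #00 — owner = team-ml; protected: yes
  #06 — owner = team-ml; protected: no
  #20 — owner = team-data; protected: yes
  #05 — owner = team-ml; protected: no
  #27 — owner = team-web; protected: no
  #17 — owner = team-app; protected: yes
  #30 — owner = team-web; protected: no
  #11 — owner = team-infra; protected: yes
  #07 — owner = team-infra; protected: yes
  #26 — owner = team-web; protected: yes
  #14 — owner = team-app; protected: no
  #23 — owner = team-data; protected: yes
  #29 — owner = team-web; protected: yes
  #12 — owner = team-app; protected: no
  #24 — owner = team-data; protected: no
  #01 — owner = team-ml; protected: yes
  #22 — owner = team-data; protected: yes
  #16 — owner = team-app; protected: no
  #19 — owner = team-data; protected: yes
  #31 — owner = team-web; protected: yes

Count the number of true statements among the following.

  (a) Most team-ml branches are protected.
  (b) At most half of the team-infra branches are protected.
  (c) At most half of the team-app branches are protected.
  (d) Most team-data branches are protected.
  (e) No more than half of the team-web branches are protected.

3

(a) team-ml: |A| = 7, |A ∩ B| = 4; needs |A ∩ B| > |A ∖ B| — true.
(b) team-infra: |A| = 5, |A ∩ B| = 3; needs |A ∩ B| ≤ |A ∖ B| — false.
(c) team-app: |A| = 6, |A ∩ B| = 3; needs |A ∩ B| ≤ |A ∖ B| — true.
(d) team-data: |A| = 7, |A ∩ B| = 4; needs |A ∩ B| > |A ∖ B| — true.
(e) team-web: |A| = 7, |A ∩ B| = 4; needs |A ∩ B| ≤ |A ∖ B| — false.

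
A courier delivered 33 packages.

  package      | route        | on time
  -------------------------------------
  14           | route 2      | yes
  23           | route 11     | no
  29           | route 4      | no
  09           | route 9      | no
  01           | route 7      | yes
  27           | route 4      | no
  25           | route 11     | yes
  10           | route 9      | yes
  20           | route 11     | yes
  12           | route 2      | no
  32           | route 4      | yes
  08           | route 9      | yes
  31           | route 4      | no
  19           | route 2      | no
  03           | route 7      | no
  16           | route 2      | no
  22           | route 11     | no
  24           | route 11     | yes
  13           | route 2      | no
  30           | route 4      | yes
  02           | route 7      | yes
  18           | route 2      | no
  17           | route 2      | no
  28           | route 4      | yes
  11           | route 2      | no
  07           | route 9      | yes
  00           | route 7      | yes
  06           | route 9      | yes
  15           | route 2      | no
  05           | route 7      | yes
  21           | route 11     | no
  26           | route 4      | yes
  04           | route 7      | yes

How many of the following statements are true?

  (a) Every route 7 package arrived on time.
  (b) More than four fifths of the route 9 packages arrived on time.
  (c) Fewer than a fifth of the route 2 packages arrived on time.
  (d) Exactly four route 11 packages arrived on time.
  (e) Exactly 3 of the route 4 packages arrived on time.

(a) route 7: |A| = 6, |A ∩ B| = 5; needs A ⊆ B, i.e. every element of A is in B (|A ∖ B| = 0) — false.
(b) route 9: |A| = 5, |A ∩ B| = 4; needs |A ∩ B| / |A| > 4/5 — false.
(c) route 2: |A| = 9, |A ∩ B| = 1; needs |A ∩ B| / |A| < 1/5 — true.
(d) route 11: |A| = 6, |A ∩ B| = 3; needs |A ∩ B| = 4 — false.
(e) route 4: |A| = 7, |A ∩ B| = 4; needs |A ∩ B| = 3 — false.

1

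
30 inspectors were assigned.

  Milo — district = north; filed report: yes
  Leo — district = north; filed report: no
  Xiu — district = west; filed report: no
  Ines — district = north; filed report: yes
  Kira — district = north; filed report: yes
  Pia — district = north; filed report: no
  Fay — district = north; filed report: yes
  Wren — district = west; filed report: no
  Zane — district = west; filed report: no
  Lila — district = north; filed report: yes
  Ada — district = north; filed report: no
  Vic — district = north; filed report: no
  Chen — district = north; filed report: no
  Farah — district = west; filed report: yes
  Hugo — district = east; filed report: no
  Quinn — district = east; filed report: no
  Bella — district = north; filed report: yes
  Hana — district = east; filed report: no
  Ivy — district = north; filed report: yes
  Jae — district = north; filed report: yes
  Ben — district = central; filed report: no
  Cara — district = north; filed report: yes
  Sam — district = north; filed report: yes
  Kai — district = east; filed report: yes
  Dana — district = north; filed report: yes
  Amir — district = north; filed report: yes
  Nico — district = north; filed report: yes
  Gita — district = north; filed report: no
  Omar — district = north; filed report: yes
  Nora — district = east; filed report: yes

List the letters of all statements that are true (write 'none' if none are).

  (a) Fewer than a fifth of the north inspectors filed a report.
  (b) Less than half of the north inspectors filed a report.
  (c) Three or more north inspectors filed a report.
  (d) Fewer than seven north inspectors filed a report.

|A| = 20, |A ∩ B| = 14, |A ∖ B| = 6.
(a) |A ∩ B| / |A| < 1/5: fails.
(b) |A ∩ B| < |A ∖ B|: fails.
(c) |A ∩ B| ≥ 3: holds.
(d) |A ∩ B| < 7: fails.

(c)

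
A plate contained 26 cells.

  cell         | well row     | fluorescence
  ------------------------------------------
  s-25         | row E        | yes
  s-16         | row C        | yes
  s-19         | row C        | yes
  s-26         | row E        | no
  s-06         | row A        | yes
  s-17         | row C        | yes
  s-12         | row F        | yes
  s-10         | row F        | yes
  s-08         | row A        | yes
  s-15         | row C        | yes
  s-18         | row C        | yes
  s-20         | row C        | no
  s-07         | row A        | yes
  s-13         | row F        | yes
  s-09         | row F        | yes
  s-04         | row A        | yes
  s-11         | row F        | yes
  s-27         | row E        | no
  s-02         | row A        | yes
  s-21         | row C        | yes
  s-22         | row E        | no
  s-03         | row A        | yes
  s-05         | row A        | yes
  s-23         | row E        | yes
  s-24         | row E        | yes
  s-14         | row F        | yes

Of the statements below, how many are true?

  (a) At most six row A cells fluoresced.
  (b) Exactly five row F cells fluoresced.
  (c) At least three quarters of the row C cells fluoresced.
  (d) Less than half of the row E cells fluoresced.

(a) row A: |A| = 7, |A ∩ B| = 7; needs |A ∩ B| ≤ 6 — false.
(b) row F: |A| = 6, |A ∩ B| = 6; needs |A ∩ B| = 5 — false.
(c) row C: |A| = 7, |A ∩ B| = 6; needs |A ∩ B| / |A| ≥ 3/4 — true.
(d) row E: |A| = 6, |A ∩ B| = 3; needs |A ∩ B| < |A ∖ B| — false.

1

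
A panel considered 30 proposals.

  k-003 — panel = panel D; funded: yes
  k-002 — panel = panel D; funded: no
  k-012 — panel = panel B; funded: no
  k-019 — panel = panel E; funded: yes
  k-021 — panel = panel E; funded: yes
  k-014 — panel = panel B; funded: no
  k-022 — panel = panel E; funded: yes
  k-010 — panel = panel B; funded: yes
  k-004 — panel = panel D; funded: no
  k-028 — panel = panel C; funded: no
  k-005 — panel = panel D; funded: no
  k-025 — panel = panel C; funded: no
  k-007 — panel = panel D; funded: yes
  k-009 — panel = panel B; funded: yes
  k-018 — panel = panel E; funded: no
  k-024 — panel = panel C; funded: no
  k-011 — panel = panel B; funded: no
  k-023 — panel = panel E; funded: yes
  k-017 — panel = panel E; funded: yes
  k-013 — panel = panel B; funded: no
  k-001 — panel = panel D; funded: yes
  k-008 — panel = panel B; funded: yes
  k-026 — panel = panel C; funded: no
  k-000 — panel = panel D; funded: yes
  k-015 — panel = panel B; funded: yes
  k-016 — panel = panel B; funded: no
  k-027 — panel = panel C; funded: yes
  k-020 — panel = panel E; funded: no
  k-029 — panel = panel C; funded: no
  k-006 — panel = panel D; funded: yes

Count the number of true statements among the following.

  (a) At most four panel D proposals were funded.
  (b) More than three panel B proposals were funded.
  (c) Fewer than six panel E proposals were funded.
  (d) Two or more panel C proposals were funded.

2

(a) panel D: |A| = 8, |A ∩ B| = 5; needs |A ∩ B| ≤ 4 — false.
(b) panel B: |A| = 9, |A ∩ B| = 4; needs |A ∩ B| > 3 — true.
(c) panel E: |A| = 7, |A ∩ B| = 5; needs |A ∩ B| < 6 — true.
(d) panel C: |A| = 6, |A ∩ B| = 1; needs |A ∩ B| ≥ 2 — false.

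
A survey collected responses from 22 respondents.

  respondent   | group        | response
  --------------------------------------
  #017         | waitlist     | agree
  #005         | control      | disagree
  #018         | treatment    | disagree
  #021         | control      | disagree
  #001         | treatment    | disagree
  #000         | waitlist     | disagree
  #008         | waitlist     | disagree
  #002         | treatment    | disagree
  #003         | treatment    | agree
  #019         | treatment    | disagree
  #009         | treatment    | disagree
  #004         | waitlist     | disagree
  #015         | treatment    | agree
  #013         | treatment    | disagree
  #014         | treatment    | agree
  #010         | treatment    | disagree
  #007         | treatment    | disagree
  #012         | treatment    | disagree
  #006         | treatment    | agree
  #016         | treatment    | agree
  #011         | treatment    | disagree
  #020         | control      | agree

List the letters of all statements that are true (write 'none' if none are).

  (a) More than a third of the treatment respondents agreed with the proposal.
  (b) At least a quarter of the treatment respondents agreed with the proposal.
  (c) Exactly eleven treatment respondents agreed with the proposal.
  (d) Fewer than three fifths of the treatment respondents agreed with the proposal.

(b), (d)

|A| = 15, |A ∩ B| = 5, |A ∖ B| = 10.
(a) |A ∩ B| / |A| > 1/3: fails.
(b) |A ∩ B| / |A| ≥ 1/4: holds.
(c) |A ∩ B| = 11: fails.
(d) |A ∩ B| / |A| < 3/5: holds.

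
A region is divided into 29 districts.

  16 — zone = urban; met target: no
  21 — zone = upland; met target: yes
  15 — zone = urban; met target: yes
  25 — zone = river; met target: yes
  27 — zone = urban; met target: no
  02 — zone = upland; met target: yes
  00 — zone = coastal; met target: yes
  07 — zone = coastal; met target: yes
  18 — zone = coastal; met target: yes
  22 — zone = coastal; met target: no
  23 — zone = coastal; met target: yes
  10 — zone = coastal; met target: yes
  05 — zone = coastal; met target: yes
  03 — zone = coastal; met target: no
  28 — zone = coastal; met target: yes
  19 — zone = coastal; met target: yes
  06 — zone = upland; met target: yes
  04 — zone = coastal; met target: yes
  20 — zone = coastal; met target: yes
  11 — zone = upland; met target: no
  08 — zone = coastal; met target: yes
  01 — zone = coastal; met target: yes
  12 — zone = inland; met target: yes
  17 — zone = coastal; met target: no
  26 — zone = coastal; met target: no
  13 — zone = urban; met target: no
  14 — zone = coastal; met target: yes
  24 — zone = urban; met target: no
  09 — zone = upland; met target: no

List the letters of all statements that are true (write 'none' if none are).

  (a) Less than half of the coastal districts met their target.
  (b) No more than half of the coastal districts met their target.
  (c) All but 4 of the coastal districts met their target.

(c)

|A| = 17, |A ∩ B| = 13, |A ∖ B| = 4.
(a) |A ∩ B| < |A ∖ B|: fails.
(b) |A ∩ B| ≤ |A ∖ B|: fails.
(c) |A ∖ B| = 4: holds.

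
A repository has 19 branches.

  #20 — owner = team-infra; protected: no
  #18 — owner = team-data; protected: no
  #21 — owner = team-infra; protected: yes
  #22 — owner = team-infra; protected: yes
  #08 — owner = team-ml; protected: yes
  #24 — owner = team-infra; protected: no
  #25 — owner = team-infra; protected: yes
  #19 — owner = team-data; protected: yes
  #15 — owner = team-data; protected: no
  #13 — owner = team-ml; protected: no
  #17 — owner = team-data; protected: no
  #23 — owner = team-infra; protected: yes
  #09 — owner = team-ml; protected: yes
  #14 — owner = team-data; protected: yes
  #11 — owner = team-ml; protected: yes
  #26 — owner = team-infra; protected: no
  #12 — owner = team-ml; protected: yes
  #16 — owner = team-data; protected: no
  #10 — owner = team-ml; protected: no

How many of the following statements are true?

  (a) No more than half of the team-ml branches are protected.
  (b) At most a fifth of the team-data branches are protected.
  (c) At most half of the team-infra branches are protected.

0

(a) team-ml: |A| = 6, |A ∩ B| = 4; needs |A ∩ B| ≤ |A ∖ B| — false.
(b) team-data: |A| = 6, |A ∩ B| = 2; needs |A ∩ B| / |A| ≤ 1/5 — false.
(c) team-infra: |A| = 7, |A ∩ B| = 4; needs |A ∩ B| ≤ |A ∖ B| — false.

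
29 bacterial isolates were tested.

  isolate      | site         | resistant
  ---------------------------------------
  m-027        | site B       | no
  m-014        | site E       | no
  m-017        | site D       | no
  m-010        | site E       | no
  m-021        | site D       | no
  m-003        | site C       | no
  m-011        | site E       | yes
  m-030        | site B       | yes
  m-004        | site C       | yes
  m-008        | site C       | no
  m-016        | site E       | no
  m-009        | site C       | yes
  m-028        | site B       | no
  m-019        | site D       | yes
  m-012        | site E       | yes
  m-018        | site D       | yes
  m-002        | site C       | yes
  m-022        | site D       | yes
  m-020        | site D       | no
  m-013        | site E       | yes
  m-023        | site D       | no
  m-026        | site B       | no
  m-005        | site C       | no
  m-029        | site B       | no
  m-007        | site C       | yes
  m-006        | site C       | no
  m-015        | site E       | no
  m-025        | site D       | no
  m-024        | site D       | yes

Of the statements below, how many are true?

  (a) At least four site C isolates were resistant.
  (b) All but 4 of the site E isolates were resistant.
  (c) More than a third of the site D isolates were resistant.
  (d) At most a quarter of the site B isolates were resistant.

4

(a) site C: |A| = 8, |A ∩ B| = 4; needs |A ∩ B| ≥ 4 — true.
(b) site E: |A| = 7, |A ∩ B| = 3; needs |A ∖ B| = 4 — true.
(c) site D: |A| = 9, |A ∩ B| = 4; needs |A ∩ B| / |A| > 1/3 — true.
(d) site B: |A| = 5, |A ∩ B| = 1; needs |A ∩ B| / |A| ≤ 1/4 — true.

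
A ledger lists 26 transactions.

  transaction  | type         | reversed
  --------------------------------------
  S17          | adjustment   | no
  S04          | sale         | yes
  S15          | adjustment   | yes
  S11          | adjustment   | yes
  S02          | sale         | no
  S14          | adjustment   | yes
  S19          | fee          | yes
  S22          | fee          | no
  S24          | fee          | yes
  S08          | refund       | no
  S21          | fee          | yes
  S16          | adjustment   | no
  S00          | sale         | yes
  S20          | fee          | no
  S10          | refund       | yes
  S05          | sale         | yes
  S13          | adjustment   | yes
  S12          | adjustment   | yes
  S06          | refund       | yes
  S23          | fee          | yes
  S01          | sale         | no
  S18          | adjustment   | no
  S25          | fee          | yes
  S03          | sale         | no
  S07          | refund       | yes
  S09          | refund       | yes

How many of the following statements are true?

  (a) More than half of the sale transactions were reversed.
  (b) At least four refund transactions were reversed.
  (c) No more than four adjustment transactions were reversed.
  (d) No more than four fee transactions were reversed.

1

(a) sale: |A| = 6, |A ∩ B| = 3; needs |A ∩ B| > |A ∖ B| — false.
(b) refund: |A| = 5, |A ∩ B| = 4; needs |A ∩ B| ≥ 4 — true.
(c) adjustment: |A| = 8, |A ∩ B| = 5; needs |A ∩ B| ≤ 4 — false.
(d) fee: |A| = 7, |A ∩ B| = 5; needs |A ∩ B| ≤ 4 — false.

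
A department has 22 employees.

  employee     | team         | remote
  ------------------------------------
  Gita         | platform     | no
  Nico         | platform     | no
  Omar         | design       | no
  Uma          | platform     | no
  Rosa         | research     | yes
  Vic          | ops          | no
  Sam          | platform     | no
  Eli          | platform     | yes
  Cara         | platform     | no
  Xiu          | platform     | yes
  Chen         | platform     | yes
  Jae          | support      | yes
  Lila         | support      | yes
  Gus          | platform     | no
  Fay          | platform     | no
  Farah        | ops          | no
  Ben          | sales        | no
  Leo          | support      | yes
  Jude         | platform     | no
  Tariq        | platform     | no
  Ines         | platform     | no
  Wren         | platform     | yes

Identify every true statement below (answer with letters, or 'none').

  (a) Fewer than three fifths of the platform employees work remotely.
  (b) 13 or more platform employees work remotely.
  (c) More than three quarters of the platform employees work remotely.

|A| = 14, |A ∩ B| = 4, |A ∖ B| = 10.
(a) |A ∩ B| / |A| < 3/5: holds.
(b) |A ∩ B| ≥ 13: fails.
(c) |A ∩ B| / |A| > 3/4: fails.

(a)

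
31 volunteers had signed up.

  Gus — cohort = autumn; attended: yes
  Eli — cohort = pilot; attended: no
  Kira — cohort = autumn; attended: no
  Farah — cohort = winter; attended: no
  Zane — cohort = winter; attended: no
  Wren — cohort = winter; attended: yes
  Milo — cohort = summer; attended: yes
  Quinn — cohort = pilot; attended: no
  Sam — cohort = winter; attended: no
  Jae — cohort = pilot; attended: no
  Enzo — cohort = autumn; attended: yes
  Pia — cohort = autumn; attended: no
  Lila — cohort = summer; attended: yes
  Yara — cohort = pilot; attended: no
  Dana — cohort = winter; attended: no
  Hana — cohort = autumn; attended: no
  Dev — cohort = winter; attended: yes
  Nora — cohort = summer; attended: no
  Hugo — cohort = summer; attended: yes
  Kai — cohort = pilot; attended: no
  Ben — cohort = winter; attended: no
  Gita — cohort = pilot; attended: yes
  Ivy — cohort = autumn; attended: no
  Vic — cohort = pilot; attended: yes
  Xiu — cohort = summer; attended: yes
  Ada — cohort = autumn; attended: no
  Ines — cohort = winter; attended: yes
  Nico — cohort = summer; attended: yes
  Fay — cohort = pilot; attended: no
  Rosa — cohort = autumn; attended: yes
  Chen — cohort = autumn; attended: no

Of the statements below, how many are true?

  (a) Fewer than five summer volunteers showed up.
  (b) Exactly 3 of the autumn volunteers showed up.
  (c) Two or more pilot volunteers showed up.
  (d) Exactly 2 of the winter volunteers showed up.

2

(a) summer: |A| = 6, |A ∩ B| = 5; needs |A ∩ B| < 5 — false.
(b) autumn: |A| = 9, |A ∩ B| = 3; needs |A ∩ B| = 3 — true.
(c) pilot: |A| = 8, |A ∩ B| = 2; needs |A ∩ B| ≥ 2 — true.
(d) winter: |A| = 8, |A ∩ B| = 3; needs |A ∩ B| = 2 — false.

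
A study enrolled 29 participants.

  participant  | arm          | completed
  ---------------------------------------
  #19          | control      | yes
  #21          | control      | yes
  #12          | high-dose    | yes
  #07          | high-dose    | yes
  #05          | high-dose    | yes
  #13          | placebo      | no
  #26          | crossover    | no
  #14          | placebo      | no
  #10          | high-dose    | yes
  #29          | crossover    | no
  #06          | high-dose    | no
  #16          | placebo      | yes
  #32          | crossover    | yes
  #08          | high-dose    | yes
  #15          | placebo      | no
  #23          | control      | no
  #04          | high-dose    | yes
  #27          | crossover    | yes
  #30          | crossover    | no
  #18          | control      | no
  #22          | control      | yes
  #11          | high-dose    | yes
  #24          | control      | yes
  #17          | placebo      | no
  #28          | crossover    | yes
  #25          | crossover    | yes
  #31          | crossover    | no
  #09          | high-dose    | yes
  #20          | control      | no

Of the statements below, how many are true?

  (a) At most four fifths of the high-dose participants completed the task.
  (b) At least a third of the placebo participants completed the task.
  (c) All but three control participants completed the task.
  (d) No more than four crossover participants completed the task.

(a) high-dose: |A| = 9, |A ∩ B| = 8; needs |A ∩ B| / |A| ≤ 4/5 — false.
(b) placebo: |A| = 5, |A ∩ B| = 1; needs |A ∩ B| / |A| ≥ 1/3 — false.
(c) control: |A| = 7, |A ∩ B| = 4; needs |A ∖ B| = 3 — true.
(d) crossover: |A| = 8, |A ∩ B| = 4; needs |A ∩ B| ≤ 4 — true.

2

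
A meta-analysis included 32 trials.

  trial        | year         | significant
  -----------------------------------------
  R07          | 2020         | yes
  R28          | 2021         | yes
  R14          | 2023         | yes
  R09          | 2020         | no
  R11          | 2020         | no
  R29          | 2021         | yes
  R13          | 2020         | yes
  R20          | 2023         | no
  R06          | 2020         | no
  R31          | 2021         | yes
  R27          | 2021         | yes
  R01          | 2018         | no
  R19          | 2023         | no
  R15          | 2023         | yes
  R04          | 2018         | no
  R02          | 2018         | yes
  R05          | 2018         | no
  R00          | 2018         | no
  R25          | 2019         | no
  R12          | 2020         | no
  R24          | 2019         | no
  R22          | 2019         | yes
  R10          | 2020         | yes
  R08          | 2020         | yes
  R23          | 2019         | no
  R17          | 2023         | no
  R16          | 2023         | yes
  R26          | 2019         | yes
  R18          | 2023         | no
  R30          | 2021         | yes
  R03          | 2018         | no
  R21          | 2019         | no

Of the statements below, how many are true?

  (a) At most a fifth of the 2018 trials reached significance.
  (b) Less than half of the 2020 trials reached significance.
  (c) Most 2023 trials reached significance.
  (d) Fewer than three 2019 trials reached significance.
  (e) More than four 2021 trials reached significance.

(a) 2018: |A| = 6, |A ∩ B| = 1; needs |A ∩ B| / |A| ≤ 1/5 — true.
(b) 2020: |A| = 8, |A ∩ B| = 4; needs |A ∩ B| < |A ∖ B| — false.
(c) 2023: |A| = 7, |A ∩ B| = 3; needs |A ∩ B| > |A ∖ B| — false.
(d) 2019: |A| = 6, |A ∩ B| = 2; needs |A ∩ B| < 3 — true.
(e) 2021: |A| = 5, |A ∩ B| = 5; needs |A ∩ B| > 4 — true.

3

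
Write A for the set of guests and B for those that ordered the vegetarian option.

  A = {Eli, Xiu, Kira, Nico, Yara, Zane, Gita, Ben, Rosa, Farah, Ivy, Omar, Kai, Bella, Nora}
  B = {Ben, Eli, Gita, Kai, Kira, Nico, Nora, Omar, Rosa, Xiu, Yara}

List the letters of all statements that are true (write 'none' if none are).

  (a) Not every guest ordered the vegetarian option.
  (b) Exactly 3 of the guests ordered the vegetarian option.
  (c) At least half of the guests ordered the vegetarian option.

(a), (c)

|A| = 15, |A ∩ B| = 11, |A ∖ B| = 4.
(a) A ⊄ B (|A ∖ B| ≥ 1): holds.
(b) |A ∩ B| = 3: fails.
(c) |A ∩ B| ≥ |A ∖ B|: holds.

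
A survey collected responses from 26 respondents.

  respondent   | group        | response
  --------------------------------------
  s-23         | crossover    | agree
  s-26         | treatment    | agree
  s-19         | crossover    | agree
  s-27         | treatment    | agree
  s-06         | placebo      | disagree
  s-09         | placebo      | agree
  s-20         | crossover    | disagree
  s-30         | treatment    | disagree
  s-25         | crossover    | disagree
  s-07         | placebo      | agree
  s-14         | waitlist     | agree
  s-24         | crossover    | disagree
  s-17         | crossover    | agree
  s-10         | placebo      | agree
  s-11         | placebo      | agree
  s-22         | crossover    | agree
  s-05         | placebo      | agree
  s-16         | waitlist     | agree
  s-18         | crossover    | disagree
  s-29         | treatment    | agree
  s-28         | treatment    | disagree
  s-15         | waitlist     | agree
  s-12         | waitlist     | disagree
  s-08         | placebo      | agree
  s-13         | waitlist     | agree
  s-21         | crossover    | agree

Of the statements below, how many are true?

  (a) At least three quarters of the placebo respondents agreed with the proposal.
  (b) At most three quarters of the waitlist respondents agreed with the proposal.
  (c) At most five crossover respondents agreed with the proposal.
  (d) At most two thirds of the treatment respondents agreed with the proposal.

(a) placebo: |A| = 7, |A ∩ B| = 6; needs |A ∩ B| / |A| ≥ 3/4 — true.
(b) waitlist: |A| = 5, |A ∩ B| = 4; needs |A ∩ B| / |A| ≤ 3/4 — false.
(c) crossover: |A| = 9, |A ∩ B| = 5; needs |A ∩ B| ≤ 5 — true.
(d) treatment: |A| = 5, |A ∩ B| = 3; needs |A ∩ B| / |A| ≤ 2/3 — true.

3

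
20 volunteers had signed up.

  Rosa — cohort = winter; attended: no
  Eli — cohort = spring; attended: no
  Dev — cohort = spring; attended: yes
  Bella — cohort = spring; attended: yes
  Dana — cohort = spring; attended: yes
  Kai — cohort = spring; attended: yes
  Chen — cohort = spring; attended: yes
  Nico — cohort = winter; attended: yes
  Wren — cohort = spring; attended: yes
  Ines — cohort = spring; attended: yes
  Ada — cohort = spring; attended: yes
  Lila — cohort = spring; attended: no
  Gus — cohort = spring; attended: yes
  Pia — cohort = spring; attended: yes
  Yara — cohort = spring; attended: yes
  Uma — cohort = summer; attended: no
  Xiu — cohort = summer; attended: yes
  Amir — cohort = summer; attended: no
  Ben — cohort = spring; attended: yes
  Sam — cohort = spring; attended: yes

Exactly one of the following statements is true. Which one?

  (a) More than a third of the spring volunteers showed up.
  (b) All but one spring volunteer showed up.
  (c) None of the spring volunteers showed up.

|A| = 15, |A ∩ B| = 13, |A ∖ B| = 2.
(a) requires |A ∩ B| / |A| > 1/3: true.
(b) requires |A ∖ B| = 1: false.
(c) requires A ∩ B = ∅ (|A ∩ B| = 0): false.

(a)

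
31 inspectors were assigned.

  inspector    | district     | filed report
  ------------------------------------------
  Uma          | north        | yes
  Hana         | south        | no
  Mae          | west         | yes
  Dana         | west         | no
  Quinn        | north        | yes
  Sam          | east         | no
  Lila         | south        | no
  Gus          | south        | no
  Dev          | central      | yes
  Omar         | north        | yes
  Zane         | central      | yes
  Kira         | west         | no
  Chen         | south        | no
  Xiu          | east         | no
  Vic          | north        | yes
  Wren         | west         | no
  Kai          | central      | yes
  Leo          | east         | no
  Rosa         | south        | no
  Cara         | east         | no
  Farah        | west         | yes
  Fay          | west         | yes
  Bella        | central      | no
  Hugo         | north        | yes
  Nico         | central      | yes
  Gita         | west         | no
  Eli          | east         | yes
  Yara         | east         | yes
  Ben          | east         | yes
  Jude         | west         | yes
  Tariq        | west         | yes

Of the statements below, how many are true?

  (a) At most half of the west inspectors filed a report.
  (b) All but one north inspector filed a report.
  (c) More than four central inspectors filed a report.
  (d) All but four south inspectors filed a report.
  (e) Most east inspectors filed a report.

0

(a) west: |A| = 9, |A ∩ B| = 5; needs |A ∩ B| ≤ |A ∖ B| — false.
(b) north: |A| = 5, |A ∩ B| = 5; needs |A ∖ B| = 1 — false.
(c) central: |A| = 5, |A ∩ B| = 4; needs |A ∩ B| > 4 — false.
(d) south: |A| = 5, |A ∩ B| = 0; needs |A ∖ B| = 4 — false.
(e) east: |A| = 7, |A ∩ B| = 3; needs |A ∩ B| > |A ∖ B| — false.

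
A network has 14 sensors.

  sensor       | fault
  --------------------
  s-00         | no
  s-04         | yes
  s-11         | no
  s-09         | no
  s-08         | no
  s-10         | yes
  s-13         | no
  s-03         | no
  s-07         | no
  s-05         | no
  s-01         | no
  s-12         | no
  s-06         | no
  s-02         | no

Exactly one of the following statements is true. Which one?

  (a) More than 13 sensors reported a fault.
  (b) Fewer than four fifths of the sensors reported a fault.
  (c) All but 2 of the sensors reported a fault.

|A| = 14, |A ∩ B| = 2, |A ∖ B| = 12.
(a) requires |A ∩ B| > 13: false.
(b) requires |A ∩ B| / |A| < 4/5: true.
(c) requires |A ∖ B| = 2: false.

(b)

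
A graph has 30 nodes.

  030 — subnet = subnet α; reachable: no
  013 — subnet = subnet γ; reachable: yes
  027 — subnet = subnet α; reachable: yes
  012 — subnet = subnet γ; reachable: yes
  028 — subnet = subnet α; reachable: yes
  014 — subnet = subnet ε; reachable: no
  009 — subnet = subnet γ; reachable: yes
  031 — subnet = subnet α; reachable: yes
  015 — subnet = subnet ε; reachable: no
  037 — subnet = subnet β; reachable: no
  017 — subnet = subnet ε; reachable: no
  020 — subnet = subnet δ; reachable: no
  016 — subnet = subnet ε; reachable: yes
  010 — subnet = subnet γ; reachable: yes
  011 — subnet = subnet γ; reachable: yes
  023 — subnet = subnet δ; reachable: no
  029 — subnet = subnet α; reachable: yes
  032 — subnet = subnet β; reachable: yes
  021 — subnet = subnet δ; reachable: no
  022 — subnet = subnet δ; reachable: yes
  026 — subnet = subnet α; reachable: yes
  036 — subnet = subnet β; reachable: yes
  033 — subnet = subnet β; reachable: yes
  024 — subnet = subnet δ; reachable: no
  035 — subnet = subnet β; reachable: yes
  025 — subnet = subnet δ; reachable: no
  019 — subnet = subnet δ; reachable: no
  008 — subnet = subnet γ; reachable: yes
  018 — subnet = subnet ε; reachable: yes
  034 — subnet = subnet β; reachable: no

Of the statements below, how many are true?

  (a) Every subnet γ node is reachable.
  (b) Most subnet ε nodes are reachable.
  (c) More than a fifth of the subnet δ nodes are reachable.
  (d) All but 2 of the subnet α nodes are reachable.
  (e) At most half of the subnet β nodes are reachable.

1

(a) subnet γ: |A| = 6, |A ∩ B| = 6; needs A ⊆ B, i.e. every element of A is in B (|A ∖ B| = 0) — true.
(b) subnet ε: |A| = 5, |A ∩ B| = 2; needs |A ∩ B| > |A ∖ B| — false.
(c) subnet δ: |A| = 7, |A ∩ B| = 1; needs |A ∩ B| / |A| > 1/5 — false.
(d) subnet α: |A| = 6, |A ∩ B| = 5; needs |A ∖ B| = 2 — false.
(e) subnet β: |A| = 6, |A ∩ B| = 4; needs |A ∩ B| ≤ |A ∖ B| — false.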